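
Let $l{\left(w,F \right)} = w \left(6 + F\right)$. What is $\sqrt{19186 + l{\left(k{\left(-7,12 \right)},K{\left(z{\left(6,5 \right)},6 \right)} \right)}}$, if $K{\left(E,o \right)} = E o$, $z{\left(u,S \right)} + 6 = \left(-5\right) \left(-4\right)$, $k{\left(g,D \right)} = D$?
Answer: $\sqrt{20266} \approx 142.36$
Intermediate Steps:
$z{\left(u,S \right)} = 14$ ($z{\left(u,S \right)} = -6 - -20 = -6 + 20 = 14$)
$\sqrt{19186 + l{\left(k{\left(-7,12 \right)},K{\left(z{\left(6,5 \right)},6 \right)} \right)}} = \sqrt{19186 + 12 \left(6 + 14 \cdot 6\right)} = \sqrt{19186 + 12 \left(6 + 84\right)} = \sqrt{19186 + 12 \cdot 90} = \sqrt{19186 + 1080} = \sqrt{20266}$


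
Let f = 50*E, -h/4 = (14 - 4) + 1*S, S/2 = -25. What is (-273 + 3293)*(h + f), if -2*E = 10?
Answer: -271800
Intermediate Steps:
S = -50 (S = 2*(-25) = -50)
E = -5 (E = -½*10 = -5)
h = 160 (h = -4*((14 - 4) + 1*(-50)) = -4*(10 - 50) = -4*(-40) = 160)
f = -250 (f = 50*(-5) = -250)
(-273 + 3293)*(h + f) = (-273 + 3293)*(160 - 250) = 3020*(-90) = -271800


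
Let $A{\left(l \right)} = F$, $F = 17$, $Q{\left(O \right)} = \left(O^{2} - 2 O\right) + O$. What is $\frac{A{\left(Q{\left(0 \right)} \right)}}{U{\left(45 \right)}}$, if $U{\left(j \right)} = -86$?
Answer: $- \frac{17}{86} \approx -0.19767$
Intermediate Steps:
$Q{\left(O \right)} = O^{2} - O$
$A{\left(l \right)} = 17$
$\frac{A{\left(Q{\left(0 \right)} \right)}}{U{\left(45 \right)}} = \frac{17}{-86} = 17 \left(- \frac{1}{86}\right) = - \frac{17}{86}$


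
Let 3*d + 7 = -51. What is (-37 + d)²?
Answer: 28561/9 ≈ 3173.4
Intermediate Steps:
d = -58/3 (d = -7/3 + (⅓)*(-51) = -7/3 - 17 = -58/3 ≈ -19.333)
(-37 + d)² = (-37 - 58/3)² = (-169/3)² = 28561/9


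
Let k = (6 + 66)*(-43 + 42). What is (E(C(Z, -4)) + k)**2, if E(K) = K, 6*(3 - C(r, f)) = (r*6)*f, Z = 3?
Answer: 3249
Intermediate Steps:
C(r, f) = 3 - f*r (C(r, f) = 3 - r*6*f/6 = 3 - 6*r*f/6 = 3 - f*r)
k = -72 (k = 72*(-1) = -72)
(E(C(Z, -4)) + k)**2 = ((3 - 1*(-4)*3) - 72)**2 = ((3 + 12) - 72)**2 = (15 - 72)**2 = (-57)**2 = 3249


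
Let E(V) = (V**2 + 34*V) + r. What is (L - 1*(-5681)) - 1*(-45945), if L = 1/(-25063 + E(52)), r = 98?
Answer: 1057971617/20493 ≈ 51626.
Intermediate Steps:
E(V) = 98 + V**2 + 34*V (E(V) = (V**2 + 34*V) + 98 = 98 + V**2 + 34*V)
L = -1/20493 (L = 1/(-25063 + (98 + 52**2 + 34*52)) = 1/(-25063 + (98 + 2704 + 1768)) = 1/(-25063 + 4570) = 1/(-20493) = -1/20493 ≈ -4.8797e-5)
(L - 1*(-5681)) - 1*(-45945) = (-1/20493 - 1*(-5681)) - 1*(-45945) = (-1/20493 + 5681) + 45945 = 116420732/20493 + 45945 = 1057971617/20493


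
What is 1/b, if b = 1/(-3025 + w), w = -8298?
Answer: -11323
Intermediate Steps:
b = -1/11323 (b = 1/(-3025 - 8298) = 1/(-11323) = -1/11323 ≈ -8.8316e-5)
1/b = 1/(-1/11323) = -11323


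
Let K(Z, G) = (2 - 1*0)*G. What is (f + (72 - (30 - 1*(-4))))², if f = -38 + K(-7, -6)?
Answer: 144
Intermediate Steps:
K(Z, G) = 2*G (K(Z, G) = (2 + 0)*G = 2*G)
f = -50 (f = -38 + 2*(-6) = -38 - 12 = -50)
(f + (72 - (30 - 1*(-4))))² = (-50 + (72 - (30 - 1*(-4))))² = (-50 + (72 - (30 + 4)))² = (-50 + (72 - 1*34))² = (-50 + (72 - 34))² = (-50 + 38)² = (-12)² = 144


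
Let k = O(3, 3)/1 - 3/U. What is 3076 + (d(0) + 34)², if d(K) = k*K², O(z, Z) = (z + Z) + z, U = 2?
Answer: 4232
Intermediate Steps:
O(z, Z) = Z + 2*z (O(z, Z) = (Z + z) + z = Z + 2*z)
k = 15/2 (k = (3 + 2*3)/1 - 3/2 = (3 + 6)*1 - 3*½ = 9*1 - 3/2 = 9 - 3/2 = 15/2 ≈ 7.5000)
d(K) = 15*K²/2
3076 + (d(0) + 34)² = 3076 + ((15/2)*0² + 34)² = 3076 + ((15/2)*0 + 34)² = 3076 + (0 + 34)² = 3076 + 34² = 3076 + 1156 = 4232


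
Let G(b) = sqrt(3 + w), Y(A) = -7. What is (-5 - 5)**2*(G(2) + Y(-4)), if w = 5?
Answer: -700 + 200*sqrt(2) ≈ -417.16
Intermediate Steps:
G(b) = 2*sqrt(2) (G(b) = sqrt(3 + 5) = sqrt(8) = 2*sqrt(2))
(-5 - 5)**2*(G(2) + Y(-4)) = (-5 - 5)**2*(2*sqrt(2) - 7) = (-10)**2*(-7 + 2*sqrt(2)) = 100*(-7 + 2*sqrt(2)) = -700 + 200*sqrt(2)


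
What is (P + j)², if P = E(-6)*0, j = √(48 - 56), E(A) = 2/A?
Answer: -8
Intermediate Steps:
j = 2*I*√2 (j = √(-8) = 2*I*√2 ≈ 2.8284*I)
P = 0 (P = (2/(-6))*0 = (2*(-⅙))*0 = -⅓*0 = 0)
(P + j)² = (0 + 2*I*√2)² = (2*I*√2)² = -8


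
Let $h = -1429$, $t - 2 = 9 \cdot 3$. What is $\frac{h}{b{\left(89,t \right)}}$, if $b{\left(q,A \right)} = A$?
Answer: $- \frac{1429}{29} \approx -49.276$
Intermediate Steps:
$t = 29$ ($t = 2 + 9 \cdot 3 = 2 + 27 = 29$)
$\frac{h}{b{\left(89,t \right)}} = - \frac{1429}{29}$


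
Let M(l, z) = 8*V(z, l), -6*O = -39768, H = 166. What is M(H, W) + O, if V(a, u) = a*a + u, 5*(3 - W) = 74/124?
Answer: 192737798/24025 ≈ 8022.4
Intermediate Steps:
O = 6628 (O = -1/6*(-39768) = 6628)
W = 893/310 (W = 3 - 74/(5*124) = 3 - 1/5*37/62 = 3 - 37/310 = 893/310 ≈ 2.8806)
V(a, u) = u + a**2 (V(a, u) = a**2 + u = u + a**2)
M(l, z) = 8*l + 8*z**2 (M(l, z) = 8*(l + z**2) = 8*l + 8*z**2)
M(H, W) + O = (8*166 + 8*(893/310)**2) + 6628 = (1328 + 8*(797449/96100)) + 6628 = (1328 + 1594898/24025) + 6628 = 33500098/24025 + 6628 = 192737798/24025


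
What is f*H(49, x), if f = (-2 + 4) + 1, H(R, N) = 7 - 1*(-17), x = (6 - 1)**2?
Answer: 72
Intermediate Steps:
x = 25 (x = 5**2 = 25)
H(R, N) = 24 (H(R, N) = 7 + 17 = 24)
f = 3 (f = 2 + 1 = 3)
f*H(49, x) = 3*24 = 72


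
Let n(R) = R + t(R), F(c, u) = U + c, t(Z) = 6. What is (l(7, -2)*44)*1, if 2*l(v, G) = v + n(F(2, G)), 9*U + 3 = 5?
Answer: 3014/9 ≈ 334.89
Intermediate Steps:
U = 2/9 (U = -1/3 + (1/9)*5 = -1/3 + 5/9 = 2/9 ≈ 0.22222)
F(c, u) = 2/9 + c
n(R) = 6 + R (n(R) = R + 6 = 6 + R)
l(v, G) = 37/9 + v/2 (l(v, G) = (v + (6 + (2/9 + 2)))/2 = (v + (6 + 20/9))/2 = (v + 74/9)/2 = (74/9 + v)/2 = 37/9 + v/2)
(l(7, -2)*44)*1 = ((37/9 + (1/2)*7)*44)*1 = ((37/9 + 7/2)*44)*1 = ((137/18)*44)*1 = (3014/9)*1 = 3014/9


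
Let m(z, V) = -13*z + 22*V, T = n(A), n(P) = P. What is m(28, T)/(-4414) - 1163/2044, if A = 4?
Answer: -2284669/4511108 ≈ -0.50645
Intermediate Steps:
T = 4
m(28, T)/(-4414) - 1163/2044 = (-13*28 + 22*4)/(-4414) - 1163/2044 = (-364 + 88)*(-1/4414) - 1163*1/2044 = -276*(-1/4414) - 1163/2044 = 138/2207 - 1163/2044 = -2284669/4511108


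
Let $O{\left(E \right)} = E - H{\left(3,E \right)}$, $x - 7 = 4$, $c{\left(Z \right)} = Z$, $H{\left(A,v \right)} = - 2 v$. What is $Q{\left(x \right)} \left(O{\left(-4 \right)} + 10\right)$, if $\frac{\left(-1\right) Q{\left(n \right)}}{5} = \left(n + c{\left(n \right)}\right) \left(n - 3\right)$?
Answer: $1760$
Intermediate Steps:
$x = 11$ ($x = 7 + 4 = 11$)
$O{\left(E \right)} = 3 E$ ($O{\left(E \right)} = E - - 2 E = E + 2 E = 3 E$)
$Q{\left(n \right)} = - 10 n \left(-3 + n\right)$ ($Q{\left(n \right)} = - 5 \left(n + n\right) \left(n - 3\right) = - 5 \cdot 2 n \left(-3 + n\right) = - 10 n \left(-3 + n\right)$)
$Q{\left(x \right)} \left(O{\left(-4 \right)} + 10\right) = 10 \cdot 11 \left(3 - 11\right) \left(3 \left(-4\right) + 10\right) = 10 \cdot 11 \left(3 - 11\right) \left(-12 + 10\right) = 10 \cdot 11 \left(-8\right) \left(-2\right) = \left(-880\right) \left(-2\right) = 1760$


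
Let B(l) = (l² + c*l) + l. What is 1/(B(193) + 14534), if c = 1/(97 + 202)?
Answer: 299/15541017 ≈ 1.9239e-5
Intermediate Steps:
c = 1/299 ≈ 0.0033445
B(l) = l² + 300*l/299 (B(l) = (l² + l/299) + l = l² + 300*l/299)
1/(B(193) + 14534) = 1/((1/299)*193*(300 + 299*193) + 14534) = 1/((1/299)*193*(300 + 57707) + 14534) = 1/((1/299)*193*58007 + 14534) = 1/(11195351/299 + 14534) = 1/(15541017/299) = 299/15541017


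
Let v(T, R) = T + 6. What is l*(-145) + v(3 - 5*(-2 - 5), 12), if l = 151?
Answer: -21851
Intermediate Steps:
v(T, R) = 6 + T
l*(-145) + v(3 - 5*(-2 - 5), 12) = 151*(-145) + (6 + (3 - 5*(-2 - 5))) = -21895 + (6 + (3 - 5*(-7))) = -21895 + (6 + (3 + 35)) = -21895 + (6 + 38) = -21895 + 44 = -21851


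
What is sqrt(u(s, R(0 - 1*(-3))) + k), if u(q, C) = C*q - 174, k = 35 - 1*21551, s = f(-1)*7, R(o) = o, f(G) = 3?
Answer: 9*I*sqrt(267) ≈ 147.06*I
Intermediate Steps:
s = 21 (s = 3*7 = 21)
k = -21516 (k = 35 - 21551 = -21516)
u(q, C) = -174 + C*q
sqrt(u(s, R(0 - 1*(-3))) + k) = sqrt((-174 + (0 - 1*(-3))*21) - 21516) = sqrt((-174 + (0 + 3)*21) - 21516) = sqrt((-174 + 3*21) - 21516) = sqrt((-174 + 63) - 21516) = sqrt(-111 - 21516) = sqrt(-21627) = 9*I*sqrt(267)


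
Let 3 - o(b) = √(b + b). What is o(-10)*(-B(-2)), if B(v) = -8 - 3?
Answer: 33 - 22*I*√5 ≈ 33.0 - 49.193*I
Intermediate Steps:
o(b) = 3 - √2*√b (o(b) = 3 - √(b + b) = 3 - √(2*b) = 3 - √2*√b)
B(v) = -11
o(-10)*(-B(-2)) = (3 - √2*√(-10))*(-1*(-11)) = (3 - √2*I*√10)*11 = (3 - 2*I*√5)*11 = 33 - 22*I*√5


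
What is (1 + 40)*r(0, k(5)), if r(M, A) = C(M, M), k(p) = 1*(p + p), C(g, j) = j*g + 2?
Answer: 82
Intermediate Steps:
C(g, j) = 2 + g*j (C(g, j) = g*j + 2 = 2 + g*j)
k(p) = 2*p (k(p) = 1*(2*p) = 2*p)
r(M, A) = 2 + M² (r(M, A) = 2 + M*M = 2 + M²)
(1 + 40)*r(0, k(5)) = (1 + 40)*(2 + 0²) = 41*(2 + 0) = 41*2 = 82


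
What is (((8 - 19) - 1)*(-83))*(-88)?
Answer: -87648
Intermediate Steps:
(((8 - 19) - 1)*(-83))*(-88) = ((-11 - 1)*(-83))*(-88) = -12*(-83)*(-88) = 996*(-88) = -87648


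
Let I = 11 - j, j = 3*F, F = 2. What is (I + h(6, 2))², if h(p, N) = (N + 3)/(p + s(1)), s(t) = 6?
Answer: 4225/144 ≈ 29.340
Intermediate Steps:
h(p, N) = (3 + N)/(6 + p) (h(p, N) = (N + 3)/(p + 6) = (3 + N)/(6 + p))
j = 6 (j = 3*2 = 6)
I = 5 (I = 11 - 1*6 = 11 - 6 = 5)
(I + h(6, 2))² = (5 + (3 + 2)/(6 + 6))² = (5 + 5/12)² = (65/12)² = 4225/144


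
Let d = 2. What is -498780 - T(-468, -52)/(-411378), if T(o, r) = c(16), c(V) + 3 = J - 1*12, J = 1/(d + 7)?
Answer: -923342034847/1851201 ≈ -4.9878e+5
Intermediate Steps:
J = ⅑ (J = 1/(2 + 7) = 1/9 = ⅑ ≈ 0.11111)
c(V) = -134/9 (c(V) = -3 + (⅑ - 1*12) = -3 + (⅑ - 12) = -3 - 107/9 = -134/9)
T(o, r) = -134/9
-498780 - T(-468, -52)/(-411378) = -498780 - (-134)/(9*(-411378)) = -498780 - (-134)*(-1)/(9*411378) = -498780 - 1*67/1851201 = -498780 - 67/1851201 = -923342034847/1851201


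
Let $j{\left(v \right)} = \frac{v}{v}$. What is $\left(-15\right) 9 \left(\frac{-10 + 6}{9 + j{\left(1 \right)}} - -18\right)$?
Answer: $-2376$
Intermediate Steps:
$j{\left(v \right)} = 1$
$\left(-15\right) 9 \left(\frac{-10 + 6}{9 + j{\left(1 \right)}} - -18\right) = \left(-15\right) 9 \left(\frac{-10 + 6}{9 + 1} - -18\right) = - 135 \left(- \frac{4}{10} + 18\right) = - 135 \left(\left(-4\right) \frac{1}{10} + 18\right) = - 135 \left(- \frac{2}{5} + 18\right) = \left(-135\right) \frac{88}{5} = -2376$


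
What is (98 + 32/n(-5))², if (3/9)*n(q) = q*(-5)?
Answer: 54493924/5625 ≈ 9687.8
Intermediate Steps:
n(q) = -15*q (n(q) = 3*(q*(-5)) = 3*(-5*q) = -15*q)
(98 + 32/n(-5))² = (98 + 32/((-15*(-5))))² = (98 + 32/75)² = (7382/75)² = 54493924/5625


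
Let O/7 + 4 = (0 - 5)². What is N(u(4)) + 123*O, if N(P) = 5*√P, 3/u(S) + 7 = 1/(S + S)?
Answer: 18081 + 2*I*√330/11 ≈ 18081.0 + 3.3029*I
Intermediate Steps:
u(S) = 3/(-7 + 1/(2*S)) (u(S) = 3/(-7 + 1/(S + S)) = 3/(-7 + 1/(2*S)))
O = 147 (O = -28 + 7*(0 - 5)² = -28 + 7*(-5)² = -28 + 7*25 = -28 + 175 = 147)
N(u(4)) + 123*O = 5*√(-6*4/(-1 + 14*4)) + 123*147 = 5*√(-6*4/(-1 + 56)) + 18081 = 5*√(-6*4/55) + 18081 = 5*√(-6*4*1/55) + 18081 = 5*√(-24/55) + 18081 = 5*(2*I*√330/55) + 18081 = 2*I*√330/11 + 18081 = 18081 + 2*I*√330/11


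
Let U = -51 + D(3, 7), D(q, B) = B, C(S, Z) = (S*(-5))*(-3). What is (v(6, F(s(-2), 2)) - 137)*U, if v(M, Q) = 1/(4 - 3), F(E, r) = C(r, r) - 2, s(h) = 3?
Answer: 5984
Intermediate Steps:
C(S, Z) = 15*S (C(S, Z) = -5*S*(-3) = 15*S)
F(E, r) = -2 + 15*r (F(E, r) = 15*r - 2 = -2 + 15*r)
v(M, Q) = 1 (v(M, Q) = 1/1 = 1)
U = -44 (U = -51 + 7 = -44)
(v(6, F(s(-2), 2)) - 137)*U = (1 - 137)*(-44) = -136*(-44) = 5984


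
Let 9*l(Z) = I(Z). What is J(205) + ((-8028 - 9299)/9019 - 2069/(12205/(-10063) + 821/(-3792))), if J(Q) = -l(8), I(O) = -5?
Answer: 6402465809325520/4427316590193 ≈ 1446.1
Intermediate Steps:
l(Z) = -5/9 (l(Z) = (⅑)*(-5) = -5/9)
J(Q) = 5/9 (J(Q) = -1*(-5/9) = 5/9)
J(205) + ((-8028 - 9299)/9019 - 2069/(12205/(-10063) + 821/(-3792))) = 5/9 + ((-8028 - 9299)/9019 - 2069/(12205/(-10063) + 821/(-3792))) = 5/9 + (-17327*1/9019 - 2069/(12205*(-1/10063) + 821*(-1/3792))) = 5/9 + (-17327/9019 - 2069/(-12205/10063 - 821/3792)) = 5/9 + (-17327/9019 - 2069/(-54543083/38158896)) = 5/9 + (-17327/9019 - 2069*(-38158896/54543083)) = 5/9 + (-17327/9019 + 78950755824/54543083) = 5/9 + 711111798777515/491924065577 = 6402465809325520/4427316590193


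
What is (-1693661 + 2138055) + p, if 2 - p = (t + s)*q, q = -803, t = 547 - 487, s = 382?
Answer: 799322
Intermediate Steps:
t = 60
p = 354928 (p = 2 - (60 + 382)*(-803) = 2 - 442*(-803) = 2 - 1*(-354926) = 2 + 354926 = 354928)
(-1693661 + 2138055) + p = (-1693661 + 2138055) + 354928 = 444394 + 354928 = 799322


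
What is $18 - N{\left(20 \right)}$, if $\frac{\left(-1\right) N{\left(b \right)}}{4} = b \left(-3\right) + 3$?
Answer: $-210$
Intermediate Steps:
$N{\left(b \right)} = -12 + 12 b$ ($N{\left(b \right)} = - 4 \left(b \left(-3\right) + 3\right) = - 4 \left(- 3 b + 3\right) = - 4 \left(3 - 3 b\right) = -12 + 12 b$)
$18 - N{\left(20 \right)} = 18 - \left(-12 + 12 \cdot 20\right) = 18 - \left(-12 + 240\right) = 18 - 228 = -210$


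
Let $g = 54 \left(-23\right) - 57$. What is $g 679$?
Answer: $-882021$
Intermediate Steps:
$g = -1299$ ($g = -1242 - 57 = -1299$)
$g 679 = \left(-1299\right) 679 = -882021$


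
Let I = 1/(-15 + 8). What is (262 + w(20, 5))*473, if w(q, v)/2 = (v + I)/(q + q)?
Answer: 8682861/70 ≈ 1.2404e+5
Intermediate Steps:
I = -⅐ (I = 1/(-7) = -⅐ ≈ -0.14286)
w(q, v) = (-⅐ + v)/q (w(q, v) = 2*((v - ⅐)/(q + q)) = 2*((-⅐ + v)/((2*q))) = 2*((-⅐ + v)*(1/(2*q))) = 2*((-⅐ + v)/(2*q)) = (-⅐ + v)/q)
(262 + w(20, 5))*473 = (262 + (-⅐ + 5)/20)*473 = (262 + (1/20)*(34/7))*473 = (262 + 17/70)*473 = (18357/70)*473 = 8682861/70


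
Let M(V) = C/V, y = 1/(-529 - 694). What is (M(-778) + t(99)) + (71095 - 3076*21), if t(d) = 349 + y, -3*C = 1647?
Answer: 6516501561/951494 ≈ 6848.7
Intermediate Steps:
C = -549 (C = -1/3*1647 = -549)
y = -1/1223 (y = 1/(-1223) = -1/1223 ≈ -0.00081766)
M(V) = -549/V
t(d) = 426826/1223 (t(d) = 349 - 1/1223 = 426826/1223)
(M(-778) + t(99)) + (71095 - 3076*21) = (-549/(-778) + 426826/1223) + (71095 - 3076*21) = (-549*(-1/778) + 426826/1223) + (71095 - 64596) = (549/778 + 426826/1223) + 6499 = 332742055/951494 + 6499 = 6516501561/951494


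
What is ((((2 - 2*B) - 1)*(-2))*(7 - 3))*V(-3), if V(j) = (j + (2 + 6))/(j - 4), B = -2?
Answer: 200/7 ≈ 28.571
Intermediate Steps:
V(j) = (8 + j)/(-4 + j) (V(j) = (j + 8)/(-4 + j) = (8 + j)/(-4 + j))
((((2 - 2*B) - 1)*(-2))*(7 - 3))*V(-3) = ((((2 - 2*(-2)) - 1)*(-2))*(7 - 3))*((8 - 3)/(-4 - 3)) = ((((2 + 4) - 1)*(-2))*4)*(5/(-7)) = (((6 - 1)*(-2))*4)*(-⅐*5) = ((5*(-2))*4)*(-5/7) = -10*4*(-5/7) = -40*(-5/7) = 200/7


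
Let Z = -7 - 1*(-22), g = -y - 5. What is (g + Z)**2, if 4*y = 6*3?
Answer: 121/4 ≈ 30.250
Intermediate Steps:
y = 9/2 (y = (6*3)/4 = (1/4)*18 = 9/2 ≈ 4.5000)
g = -19/2 (g = -1*9/2 - 5 = -9/2 - 5 = -19/2 ≈ -9.5000)
Z = 15 (Z = -7 + 22 = 15)
(g + Z)**2 = (-19/2 + 15)**2 = (11/2)**2 = 121/4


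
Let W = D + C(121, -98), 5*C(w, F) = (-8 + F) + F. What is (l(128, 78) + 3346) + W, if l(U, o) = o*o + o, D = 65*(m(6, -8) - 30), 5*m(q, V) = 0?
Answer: 37586/5 ≈ 7517.2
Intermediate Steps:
m(q, V) = 0 (m(q, V) = (⅕)*0 = 0)
C(w, F) = -8/5 + 2*F/5 (C(w, F) = ((-8 + F) + F)/5 = (-8 + 2*F)/5 = -8/5 + 2*F/5)
D = -1950 (D = 65*(0 - 30) = 65*(-30) = -1950)
l(U, o) = o + o² (l(U, o) = o² + o = o + o²)
W = -9954/5 (W = -1950 + (-8/5 + (⅖)*(-98)) = -1950 + (-8/5 - 196/5) = -1950 - 204/5 = -9954/5 ≈ -1990.8)
(l(128, 78) + 3346) + W = (78*(1 + 78) + 3346) - 9954/5 = (78*79 + 3346) - 9954/5 = (6162 + 3346) - 9954/5 = 9508 - 9954/5 = 37586/5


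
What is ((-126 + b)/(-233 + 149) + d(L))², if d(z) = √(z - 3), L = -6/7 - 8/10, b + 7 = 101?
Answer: -9949/2205 + 16*I*√5705/735 ≈ -4.512 + 1.6442*I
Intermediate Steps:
b = 94 (b = -7 + 101 = 94)
L = -58/35 (L = -6*⅐ - 8*⅒ = -6/7 - ⅘ = -58/35 ≈ -1.6571)
d(z) = √(-3 + z)
((-126 + b)/(-233 + 149) + d(L))² = ((-126 + 94)/(-233 + 149) + √(-3 - 58/35))² = (-32/(-84) + √(-163/35))² = (-32*(-1/84) + I*√5705/35)² = (8/21 + I*√5705/35)²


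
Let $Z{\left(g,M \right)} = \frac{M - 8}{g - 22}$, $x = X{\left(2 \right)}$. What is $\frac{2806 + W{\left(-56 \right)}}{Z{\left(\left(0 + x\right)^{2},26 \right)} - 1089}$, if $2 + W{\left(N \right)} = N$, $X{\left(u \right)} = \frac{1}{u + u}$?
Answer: $- \frac{107172}{42503} \approx -2.5215$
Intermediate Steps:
$X{\left(u \right)} = \frac{1}{2 u}$
$x = \frac{1}{4}$ ($x = \frac{1}{2 \cdot 2} = \frac{1}{2} \cdot \frac{1}{2} = \frac{1}{4} \approx 0.25$)
$W{\left(N \right)} = -2 + N$
$Z{\left(g,M \right)} = \frac{-8 + M}{-22 + g}$
$\frac{2806 + W{\left(-56 \right)}}{Z{\left(\left(0 + x\right)^{2},26 \right)} - 1089} = \frac{2806 - 58}{\frac{-8 + 26}{-22 + \left(0 + \frac{1}{4}\right)^{2}} - 1089} = \frac{2806 - 58}{\frac{1}{-22 + \left(\frac{1}{4}\right)^{2}} \cdot 18 - 1089} = \frac{2748}{\frac{1}{-22 + \frac{1}{16}} \cdot 18 - 1089} = \frac{2748}{\frac{1}{- \frac{351}{16}} \cdot 18 - 1089} = \frac{2748}{\left(- \frac{16}{351}\right) 18 - 1089} = \frac{2748}{- \frac{32}{39} - 1089} = \frac{2748}{- \frac{42503}{39}} = 2748 \left(- \frac{39}{42503}\right) = - \frac{107172}{42503}$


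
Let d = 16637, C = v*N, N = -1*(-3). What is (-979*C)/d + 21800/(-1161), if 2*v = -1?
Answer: -721963343/38631114 ≈ -18.689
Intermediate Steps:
v = -1/2 (v = (1/2)*(-1) = -1/2 ≈ -0.50000)
N = 3
C = -3/2 (C = -1/2*3 = -3/2 ≈ -1.5000)
(-979*C)/d + 21800/(-1161) = -979*(-3/2)/16637 + 21800/(-1161) = (2937/2)*(1/16637) + 21800*(-1/1161) = 2937/33274 - 21800/1161 = -721963343/38631114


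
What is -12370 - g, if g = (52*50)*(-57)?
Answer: 135830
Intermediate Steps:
g = -148200 (g = 2600*(-57) = -148200)
-12370 - g = -12370 - 1*(-148200) = -12370 + 148200 = 135830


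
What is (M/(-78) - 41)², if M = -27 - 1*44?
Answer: 9778129/6084 ≈ 1607.2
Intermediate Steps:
M = -71 (M = -27 - 44 = -71)
(M/(-78) - 41)² = (-71/(-78) - 41)² = (-71*(-1/78) - 41)² = (71/78 - 41)² = (-3127/78)² = 9778129/6084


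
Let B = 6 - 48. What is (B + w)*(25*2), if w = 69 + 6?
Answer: 1650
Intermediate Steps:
w = 75
B = -42
(B + w)*(25*2) = (-42 + 75)*(25*2) = 33*50 = 1650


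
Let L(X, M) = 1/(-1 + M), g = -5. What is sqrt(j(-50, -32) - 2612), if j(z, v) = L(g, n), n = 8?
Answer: I*sqrt(127981)/7 ≈ 51.106*I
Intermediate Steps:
j(z, v) = 1/7 (j(z, v) = 1/(-1 + 8) = 1/7)
sqrt(j(-50, -32) - 2612) = sqrt(1/7 - 2612) = sqrt(-18283/7) = I*sqrt(127981)/7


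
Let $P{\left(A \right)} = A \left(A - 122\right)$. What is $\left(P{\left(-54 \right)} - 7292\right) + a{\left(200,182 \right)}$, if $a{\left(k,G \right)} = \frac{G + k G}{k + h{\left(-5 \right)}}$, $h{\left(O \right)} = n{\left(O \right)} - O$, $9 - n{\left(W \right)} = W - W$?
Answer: $\frac{254975}{107} \approx 2382.9$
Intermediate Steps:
$P{\left(A \right)} = A \left(-122 + A\right)$
$n{\left(W \right)} = 9$ ($n{\left(W \right)} = 9 - \left(W - W\right) = 9 - 0 = 9 + 0 = 9$)
$h{\left(O \right)} = 9 - O$
$a{\left(k,G \right)} = \frac{G + G k}{14 + k}$ ($a{\left(k,G \right)} = \frac{G + k G}{k + \left(9 - -5\right)} = \frac{G + G k}{k + \left(9 + 5\right)} = \frac{G + G k}{k + 14} = \frac{G + G k}{14 + k}$)
$\left(P{\left(-54 \right)} - 7292\right) + a{\left(200,182 \right)} = \left(- 54 \left(-122 - 54\right) - 7292\right) + \frac{182 \left(1 + 200\right)}{14 + 200} = \left(\left(-54\right) \left(-176\right) - 7292\right) + 182 \cdot \frac{1}{214} \cdot 201 = \left(9504 - 7292\right) + 182 \cdot \frac{1}{214} \cdot 201 = 2212 + \frac{18291}{107} = \frac{254975}{107}$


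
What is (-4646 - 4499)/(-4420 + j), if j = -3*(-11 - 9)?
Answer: 1829/872 ≈ 2.0975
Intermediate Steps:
j = 60 (j = -3*(-20) = 60)
(-4646 - 4499)/(-4420 + j) = (-4646 - 4499)/(-4420 + 60) = -9145/(-4360) = -9145*(-1/4360) = 1829/872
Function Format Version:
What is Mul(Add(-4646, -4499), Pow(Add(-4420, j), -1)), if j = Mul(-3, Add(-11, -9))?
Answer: Rational(1829, 872) ≈ 2.0975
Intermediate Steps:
j = 60 (j = Mul(-3, -20) = 60)
Mul(Add(-4646, -4499), Pow(Add(-4420, j), -1)) = Mul(Add(-4646, -4499), Pow(Add(-4420, 60), -1)) = Mul(-9145, Pow(-4360, -1)) = Mul(-9145, Rational(-1, 4360)) = Rational(1829, 872)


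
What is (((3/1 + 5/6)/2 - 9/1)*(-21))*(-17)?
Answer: -10115/4 ≈ -2528.8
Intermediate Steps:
(((3/1 + 5/6)/2 - 9/1)*(-21))*(-17) = (((3*1 + 5*(⅙))*(½) - 9*1)*(-21))*(-17) = (((3 + ⅚)*(½) - 9)*(-21))*(-17) = (((23/6)*(½) - 9)*(-21))*(-17) = ((23/12 - 9)*(-21))*(-17) = -85/12*(-21)*(-17) = (595/4)*(-17) = -10115/4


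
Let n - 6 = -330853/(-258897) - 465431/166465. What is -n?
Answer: -193160489668/43097289105 ≈ -4.4820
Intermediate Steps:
n = 193160489668/43097289105 (n = 6 + (-330853/(-258897) - 465431/166465) = 6 + (-330853*(-1/258897) - 465431*1/166465) = 6 + (330853/258897 - 465431/166465) = 6 - 65423244962/43097289105 = 193160489668/43097289105 ≈ 4.4820)
-n = -1*193160489668/43097289105 = -193160489668/43097289105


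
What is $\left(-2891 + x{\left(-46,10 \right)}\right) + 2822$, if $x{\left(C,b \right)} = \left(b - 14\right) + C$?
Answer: $-119$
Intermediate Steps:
$x{\left(C,b \right)} = -14 + C + b$ ($x{\left(C,b \right)} = \left(-14 + b\right) + C = -14 + C + b$)
$\left(-2891 + x{\left(-46,10 \right)}\right) + 2822 = \left(-2891 - 50\right) + 2822 = -2941 + 2822 = -119$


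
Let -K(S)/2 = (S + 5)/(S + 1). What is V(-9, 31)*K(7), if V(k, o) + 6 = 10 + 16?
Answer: -60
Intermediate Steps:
V(k, o) = 20 (V(k, o) = -6 + (10 + 16) = -6 + 26 = 20)
K(S) = -2*(5 + S)/(1 + S) (K(S) = -2*(S + 5)/(S + 1) = -2*(5 + S)/(1 + S))
V(-9, 31)*K(7) = 20*(2*(-5 - 1*7)/(1 + 7)) = 20*(2*(-5 - 7)/8) = 20*(2*(⅛)*(-12)) = 20*(-3) = -60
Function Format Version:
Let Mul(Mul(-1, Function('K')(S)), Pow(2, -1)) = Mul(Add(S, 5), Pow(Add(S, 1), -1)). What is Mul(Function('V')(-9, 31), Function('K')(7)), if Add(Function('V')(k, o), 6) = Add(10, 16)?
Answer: -60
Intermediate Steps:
Function('V')(k, o) = 20 (Function('V')(k, o) = Add(-6, Add(10, 16)) = Add(-6, 26) = 20)
Function('K')(S) = Mul(-2, Pow(Add(1, S), -1), Add(5, S)) (Function('K')(S) = Mul(-2, Mul(Add(S, 5), Pow(Add(S, 1), -1))) = Mul(-2, Mul(Add(5, S), Pow(Add(1, S), -1))) = Mul(-2, Mul(Pow(Add(1, S), -1), Add(5, S))) = Mul(-2, Pow(Add(1, S), -1), Add(5, S)))
Mul(Function('V')(-9, 31), Function('K')(7)) = Mul(20, Mul(2, Pow(Add(1, 7), -1), Add(-5, Mul(-1, 7)))) = Mul(20, Mul(2, Pow(8, -1), Add(-5, -7))) = Mul(20, Mul(2, Rational(1, 8), -12)) = Mul(20, -3) = -60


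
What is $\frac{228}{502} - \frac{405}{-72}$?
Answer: $\frac{12207}{2008} \approx 6.0792$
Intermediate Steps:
$\frac{228}{502} - \frac{405}{-72} = 228 \cdot \frac{1}{502} - - \frac{45}{8} = \frac{114}{251} + \frac{45}{8} = \frac{12207}{2008}$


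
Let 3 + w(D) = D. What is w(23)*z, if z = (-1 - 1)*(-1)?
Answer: 40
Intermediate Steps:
w(D) = -3 + D
z = 2 (z = -2*(-1) = 2)
w(23)*z = (-3 + 23)*2 = 20*2 = 40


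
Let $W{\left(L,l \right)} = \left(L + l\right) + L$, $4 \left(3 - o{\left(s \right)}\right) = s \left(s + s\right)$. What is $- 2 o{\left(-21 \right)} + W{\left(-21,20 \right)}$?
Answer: $413$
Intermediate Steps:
$o{\left(s \right)} = 3 - \frac{s^{2}}{2}$ ($o{\left(s \right)} = 3 - \frac{s \left(s + s\right)}{4} = 3 - \frac{s 2 s}{4} = 3 - \frac{2 s^{2}}{4} = 3 - \frac{s^{2}}{2}$)
$W{\left(L,l \right)} = l + 2 L$
$- 2 o{\left(-21 \right)} + W{\left(-21,20 \right)} = - 2 \left(3 - \frac{\left(-21\right)^{2}}{2}\right) + \left(20 + 2 \left(-21\right)\right) = - 2 \left(3 - \frac{441}{2}\right) + \left(20 - 42\right) = - 2 \left(3 - \frac{441}{2}\right) - 22 = \left(-2\right) \left(- \frac{435}{2}\right) - 22 = 435 - 22 = 413$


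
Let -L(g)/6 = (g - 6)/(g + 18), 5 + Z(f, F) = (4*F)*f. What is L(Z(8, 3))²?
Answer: 260100/11881 ≈ 21.892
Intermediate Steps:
Z(f, F) = -5 + 4*F*f (Z(f, F) = -5 + (4*F)*f = -5 + 4*F*f)
L(g) = -6*(-6 + g)/(18 + g) (L(g) = -6*(g - 6)/(g + 18) = -6*(-6 + g)/(18 + g))
L(Z(8, 3))² = (6*(6 - (-5 + 4*3*8))/(18 + (-5 + 4*3*8)))² = (6*(6 - (-5 + 96))/(18 + (-5 + 96)))² = (6*(6 - 1*91)/(18 + 91))² = (6*(6 - 91)/109)² = (6*(1/109)*(-85))² = (-510/109)² = 260100/11881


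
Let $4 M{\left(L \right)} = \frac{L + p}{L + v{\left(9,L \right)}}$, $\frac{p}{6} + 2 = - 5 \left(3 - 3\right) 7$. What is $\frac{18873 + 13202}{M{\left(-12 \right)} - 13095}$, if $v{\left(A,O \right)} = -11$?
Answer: $- \frac{737725}{301179} \approx -2.4495$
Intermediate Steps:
$p = -12$ ($p = -12 + 6 - 5 \left(3 - 3\right) 7 = -12 + 6 \left(-5\right) 0 \cdot 7 = -12 + 6 \cdot 0 \cdot 7 = -12 + 6 \cdot 0 = -12 + 0 = -12$)
$M{\left(L \right)} = \frac{-12 + L}{4 \left(-11 + L\right)}$ ($M{\left(L \right)} = \frac{\left(L - 12\right) \frac{1}{L - 11}}{4} = \frac{\left(-12 + L\right) \frac{1}{-11 + L}}{4} = \frac{\frac{1}{-11 + L} \left(-12 + L\right)}{4} = \frac{-12 + L}{4 \left(-11 + L\right)}$)
$\frac{18873 + 13202}{M{\left(-12 \right)} - 13095} = \frac{18873 + 13202}{\frac{-12 - 12}{4 \left(-11 - 12\right)} - 13095} = \frac{32075}{\frac{1}{4} \frac{1}{-23} \left(-24\right) - 13095} = \frac{32075}{\frac{1}{4} \left(- \frac{1}{23}\right) \left(-24\right) - 13095} = \frac{32075}{\frac{6}{23} - 13095} = \frac{32075}{- \frac{301179}{23}} = 32075 \left(- \frac{23}{301179}\right) = - \frac{737725}{301179}$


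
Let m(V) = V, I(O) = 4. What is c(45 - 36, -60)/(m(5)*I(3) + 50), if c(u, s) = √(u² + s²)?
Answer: 3*√409/70 ≈ 0.86673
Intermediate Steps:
c(u, s) = √(s² + u²)
c(45 - 36, -60)/(m(5)*I(3) + 50) = √((-60)² + (45 - 36)²)/(5*4 + 50) = √(3600 + 9²)/(20 + 50) = √(3600 + 81)/70 = √3681*(1/70) = (3*√409)*(1/70) = 3*√409/70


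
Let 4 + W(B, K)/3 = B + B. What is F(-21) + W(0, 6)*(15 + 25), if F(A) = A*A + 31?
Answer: -8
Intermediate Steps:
W(B, K) = -12 + 6*B (W(B, K) = -12 + 3*(B + B) = -12 + 3*(2*B) = -12 + 6*B)
F(A) = 31 + A² (F(A) = A² + 31 = 31 + A²)
F(-21) + W(0, 6)*(15 + 25) = (31 + (-21)²) + (-12 + 6*0)*(15 + 25) = (31 + 441) + (-12 + 0)*40 = 472 - 12*40 = 472 - 480 = -8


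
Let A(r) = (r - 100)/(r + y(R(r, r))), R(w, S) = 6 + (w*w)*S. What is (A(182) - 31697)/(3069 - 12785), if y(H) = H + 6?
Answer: 3412386947/1045990207 ≈ 3.2624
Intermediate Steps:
R(w, S) = 6 + S*w² (R(w, S) = 6 + w²*S = 6 + S*w²)
y(H) = 6 + H
A(r) = (-100 + r)/(12 + r + r³) (A(r) = (r - 100)/(r + (6 + (6 + r*r²))) = (-100 + r)/(r + (6 + (6 + r³))) = (-100 + r)/(r + (12 + r³)) = (-100 + r)/(12 + r + r³))
(A(182) - 31697)/(3069 - 12785) = ((-100 + 182)/(12 + 182 + 182³) - 31697)/(3069 - 12785) = (82/(12 + 182 + 6028568) - 31697)/(-9716) = (82/6028762 - 31697)*(-1/9716) = ((1/6028762)*82 - 31697)*(-1/9716) = (41/3014381 - 31697)*(-1/9716) = -95546834516/3014381*(-1/9716) = 3412386947/1045990207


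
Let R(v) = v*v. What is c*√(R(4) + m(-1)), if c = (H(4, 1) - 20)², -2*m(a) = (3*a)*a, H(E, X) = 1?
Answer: 361*√58/2 ≈ 1374.6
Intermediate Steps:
m(a) = -3*a²/2 (m(a) = -3*a*a/2 = -3*a²/2)
R(v) = v²
c = 361 (c = (1 - 20)² = (-19)² = 361)
c*√(R(4) + m(-1)) = 361*√(4² - 3/2*(-1)²) = 361*√(16 - 3/2*1) = 361*√(16 - 3/2) = 361*√(29/2) = 361*(√58/2) = 361*√58/2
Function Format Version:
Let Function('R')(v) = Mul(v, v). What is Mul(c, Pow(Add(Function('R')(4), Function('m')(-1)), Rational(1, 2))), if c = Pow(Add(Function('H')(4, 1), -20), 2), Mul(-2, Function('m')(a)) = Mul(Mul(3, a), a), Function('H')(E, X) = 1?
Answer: Mul(Rational(361, 2), Pow(58, Rational(1, 2))) ≈ 1374.6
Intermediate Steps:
Function('m')(a) = Mul(Rational(-3, 2), Pow(a, 2)) (Function('m')(a) = Mul(Rational(-1, 2), Mul(Mul(3, a), a)) = Mul(Rational(-1, 2), Mul(3, Pow(a, 2))) = Mul(Rational(-3, 2), Pow(a, 2)))
Function('R')(v) = Pow(v, 2)
c = 361 (c = Pow(Add(1, -20), 2) = Pow(-19, 2) = 361)
Mul(c, Pow(Add(Function('R')(4), Function('m')(-1)), Rational(1, 2))) = Mul(361, Pow(Add(Pow(4, 2), Mul(Rational(-3, 2), Pow(-1, 2))), Rational(1, 2))) = Mul(361, Pow(Add(16, Mul(Rational(-3, 2), 1)), Rational(1, 2))) = Mul(361, Pow(Add(16, Rational(-3, 2)), Rational(1, 2))) = Mul(361, Pow(Rational(29, 2), Rational(1, 2))) = Mul(361, Mul(Rational(1, 2), Pow(58, Rational(1, 2)))) = Mul(Rational(361, 2), Pow(58, Rational(1, 2)))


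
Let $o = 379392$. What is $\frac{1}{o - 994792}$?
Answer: $- \frac{1}{615400} \approx -1.625 \cdot 10^{-6}$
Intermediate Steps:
$\frac{1}{o - 994792} = \frac{1}{379392 - 994792} = \frac{1}{-615400} = - \frac{1}{615400}$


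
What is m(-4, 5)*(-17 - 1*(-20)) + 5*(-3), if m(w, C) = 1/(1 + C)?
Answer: -29/2 ≈ -14.500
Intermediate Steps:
m(-4, 5)*(-17 - 1*(-20)) + 5*(-3) = (-17 - 1*(-20))/(1 + 5) + 5*(-3) = (-17 + 20)/6 - 15 = (⅙)*3 - 15 = ½ - 15 = -29/2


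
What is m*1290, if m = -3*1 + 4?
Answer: 1290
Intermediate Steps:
m = 1 (m = -3 + 4 = 1)
m*1290 = 1*1290 = 1290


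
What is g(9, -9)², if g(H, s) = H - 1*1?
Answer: 64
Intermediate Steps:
g(H, s) = -1 + H (g(H, s) = H - 1 = -1 + H)
g(9, -9)² = (-1 + 9)² = 8² = 64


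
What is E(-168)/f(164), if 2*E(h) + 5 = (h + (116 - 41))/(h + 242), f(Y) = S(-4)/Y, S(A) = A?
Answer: 18983/148 ≈ 128.26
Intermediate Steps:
f(Y) = -4/Y
E(h) = -5/2 + (75 + h)/(2*(242 + h)) (E(h) = -5/2 + ((h + (116 - 41))/(h + 242))/2 = -5/2 + ((h + 75)/(242 + h))/2 = -5/2 + ((75 + h)/(242 + h))/2 = -5/2 + (75 + h)/(2*(242 + h)))
E(-168)/f(164) = ((-1135 - 4*(-168))/(2*(242 - 168)))/((-4/164)) = ((½)*(-1135 + 672)/74)/((-4*1/164)) = ((½)*(1/74)*(-463))/(-1/41) = -463/148*(-41) = 18983/148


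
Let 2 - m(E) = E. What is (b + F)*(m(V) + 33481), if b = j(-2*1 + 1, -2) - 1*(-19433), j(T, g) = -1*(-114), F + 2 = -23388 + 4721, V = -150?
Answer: 29529774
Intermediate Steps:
m(E) = 2 - E
F = -18669 (F = -2 + (-23388 + 4721) = -2 - 18667 = -18669)
j(T, g) = 114
b = 19547 (b = 114 - 1*(-19433) = 114 + 19433 = 19547)
(b + F)*(m(V) + 33481) = (19547 - 18669)*((2 - 1*(-150)) + 33481) = 878*((2 + 150) + 33481) = 878*(152 + 33481) = 878*33633 = 29529774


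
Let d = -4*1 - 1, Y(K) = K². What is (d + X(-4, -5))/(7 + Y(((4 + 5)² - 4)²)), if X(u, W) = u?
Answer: -9/35153048 ≈ -2.5602e-7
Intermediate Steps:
d = -5 (d = -4 - 1 = -5)
(d + X(-4, -5))/(7 + Y(((4 + 5)² - 4)²)) = (-5 - 4)/(7 + (((4 + 5)² - 4)²)²) = -9/(7 + ((9² - 4)²)²) = -9/(7 + ((81 - 4)²)²) = -9/(7 + (77²)²) = -9/(7 + 5929²) = -9/(7 + 35153041) = -9/35153048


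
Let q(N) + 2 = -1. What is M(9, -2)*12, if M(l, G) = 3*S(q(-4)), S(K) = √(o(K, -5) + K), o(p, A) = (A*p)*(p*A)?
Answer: 36*√222 ≈ 536.39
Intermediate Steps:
q(N) = -3 (q(N) = -2 - 1 = -3)
o(p, A) = A²*p² (o(p, A) = (A*p)*(A*p) = A²*p²)
S(K) = √(K + 25*K²) (S(K) = √((-5)²*K² + K) = √(25*K² + K) = √(K + 25*K²))
M(l, G) = 3*√222 (M(l, G) = 3*√(-3*(1 + 25*(-3))) = 3*√(-3*(1 - 75)) = 3*√(-3*(-74)) = 3*√222)
M(9, -2)*12 = (3*√222)*12 = 36*√222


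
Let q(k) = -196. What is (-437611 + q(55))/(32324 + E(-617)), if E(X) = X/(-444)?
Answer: -194386308/14352473 ≈ -13.544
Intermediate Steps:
E(X) = -X/444 (E(X) = X*(-1/444) = -X/444)
(-437611 + q(55))/(32324 + E(-617)) = (-437611 - 196)/(32324 - 1/444*(-617)) = -437807/(32324 + 617/444) = -437807/14352473/444 = -437807*444/14352473 = -194386308/14352473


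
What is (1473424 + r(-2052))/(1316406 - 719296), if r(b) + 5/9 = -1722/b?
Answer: 3475249/1408356 ≈ 2.4676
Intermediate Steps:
r(b) = -5/9 - 1722/b
(1473424 + r(-2052))/(1316406 - 719296) = (1473424 + (-5/9 - 1722/(-2052)))/(1316406 - 719296) = (1473424 + (-5/9 - 1722*(-1/2052)))/597110 = (1473424 + (-5/9 + 287/342))*(1/597110) = (1473424 + 97/342)*(1/597110) = (503911105/342)*(1/597110) = 3475249/1408356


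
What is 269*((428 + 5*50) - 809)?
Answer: -35239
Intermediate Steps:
269*((428 + 5*50) - 809) = 269*((428 + 250) - 809) = 269*(678 - 809) = 269*(-131) = -35239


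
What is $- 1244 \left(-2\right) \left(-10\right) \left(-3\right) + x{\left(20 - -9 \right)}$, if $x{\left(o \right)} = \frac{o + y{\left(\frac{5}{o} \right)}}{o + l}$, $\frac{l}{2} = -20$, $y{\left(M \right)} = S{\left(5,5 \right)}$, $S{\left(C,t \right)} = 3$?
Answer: $\frac{821008}{11} \approx 74637.0$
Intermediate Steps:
$y{\left(M \right)} = 3$
$l = -40$ ($l = 2 \left(-20\right) = -40$)
$x{\left(o \right)} = \frac{3 + o}{-40 + o}$ ($x{\left(o \right)} = \frac{o + 3}{o - 40} = \frac{3 + o}{-40 + o}$)
$- 1244 \left(-2\right) \left(-10\right) \left(-3\right) + x{\left(20 - -9 \right)} = - 1244 \left(-2\right) \left(-10\right) \left(-3\right) + \frac{3 + \left(20 - -9\right)}{-40 + \left(20 - -9\right)} = - 1244 \cdot 20 \left(-3\right) + \frac{3 + \left(20 + 9\right)}{-40 + \left(20 + 9\right)} = \left(-1244\right) \left(-60\right) + \frac{3 + 29}{-40 + 29} = 74640 + \frac{1}{-11} \cdot 32 = 74640 - \frac{32}{11} = \frac{821008}{11}$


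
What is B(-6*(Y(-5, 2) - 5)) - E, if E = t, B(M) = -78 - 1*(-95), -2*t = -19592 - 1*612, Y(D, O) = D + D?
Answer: -10085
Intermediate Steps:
Y(D, O) = 2*D
t = 10102 (t = -(-19592 - 1*612)/2 = -(-19592 - 612)/2 = -1/2*(-20204) = 10102)
B(M) = 17 (B(M) = -78 + 95 = 17)
E = 10102
B(-6*(Y(-5, 2) - 5)) - E = 17 - 1*10102 = 17 - 10102 = -10085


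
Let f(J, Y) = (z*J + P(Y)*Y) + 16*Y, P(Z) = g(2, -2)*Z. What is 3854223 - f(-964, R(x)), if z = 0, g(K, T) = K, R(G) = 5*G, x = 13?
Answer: 3844733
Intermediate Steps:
P(Z) = 2*Z
f(J, Y) = 2*Y**2 + 16*Y (f(J, Y) = (0*J + (2*Y)*Y) + 16*Y = (0 + 2*Y**2) + 16*Y = 2*Y**2 + 16*Y)
3854223 - f(-964, R(x)) = 3854223 - 2*5*13*(8 + 5*13) = 3854223 - 2*65*(8 + 65) = 3854223 - 2*65*73 = 3854223 - 1*9490 = 3854223 - 9490 = 3844733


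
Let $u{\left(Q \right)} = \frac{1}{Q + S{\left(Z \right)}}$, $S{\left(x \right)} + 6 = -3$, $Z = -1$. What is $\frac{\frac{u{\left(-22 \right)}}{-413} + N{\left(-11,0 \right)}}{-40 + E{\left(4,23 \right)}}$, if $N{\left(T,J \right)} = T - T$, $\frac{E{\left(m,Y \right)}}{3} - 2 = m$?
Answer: $- \frac{1}{281666} \approx -3.5503 \cdot 10^{-6}$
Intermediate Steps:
$E{\left(m,Y \right)} = 6 + 3 m$
$S{\left(x \right)} = -9$ ($S{\left(x \right)} = -6 - 3 = -9$)
$u{\left(Q \right)} = \frac{1}{-9 + Q}$ ($u{\left(Q \right)} = \frac{1}{Q - 9} = \frac{1}{-9 + Q}$)
$N{\left(T,J \right)} = 0$
$\frac{\frac{u{\left(-22 \right)}}{-413} + N{\left(-11,0 \right)}}{-40 + E{\left(4,23 \right)}} = \frac{\frac{1}{\left(-9 - 22\right) \left(-413\right)} + 0}{-40 + \left(6 + 3 \cdot 4\right)} = \frac{\frac{1}{-31} \left(- \frac{1}{413}\right) + 0}{-40 + \left(6 + 12\right)} = \frac{\left(- \frac{1}{31}\right) \left(- \frac{1}{413}\right) + 0}{-40 + 18} = \frac{\frac{1}{12803} + 0}{-22} = \frac{1}{12803} \left(- \frac{1}{22}\right) = - \frac{1}{281666}$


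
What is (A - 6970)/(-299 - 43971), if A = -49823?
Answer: 56793/44270 ≈ 1.2829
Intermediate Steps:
(A - 6970)/(-299 - 43971) = (-49823 - 6970)/(-299 - 43971) = -56793/(-44270) = -56793*(-1/44270) = 56793/44270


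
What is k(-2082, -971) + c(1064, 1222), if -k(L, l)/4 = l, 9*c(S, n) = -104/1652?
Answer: 14436802/3717 ≈ 3884.0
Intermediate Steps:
c(S, n) = -26/3717 (c(S, n) = (-104/1652)/9 = (-104*1/1652)/9 = (⅑)*(-26/413) = -26/3717)
k(L, l) = -4*l
k(-2082, -971) + c(1064, 1222) = -4*(-971) - 26/3717 = 3884 - 26/3717 = 14436802/3717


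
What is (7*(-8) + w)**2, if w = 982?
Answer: 857476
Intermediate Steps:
(7*(-8) + w)**2 = (7*(-8) + 982)**2 = (-56 + 982)**2 = 926**2 = 857476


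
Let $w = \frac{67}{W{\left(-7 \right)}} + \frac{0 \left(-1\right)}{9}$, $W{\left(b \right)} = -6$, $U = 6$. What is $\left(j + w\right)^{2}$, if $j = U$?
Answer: $\frac{961}{36} \approx 26.694$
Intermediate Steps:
$w = - \frac{67}{6}$ ($w = \frac{67}{-6} + \frac{0 \left(-1\right)}{9} = 67 \left(- \frac{1}{6}\right) + 0 \cdot \frac{1}{9} = - \frac{67}{6} + 0 = - \frac{67}{6} \approx -11.167$)
$j = 6$
$\left(j + w\right)^{2} = \left(6 - \frac{67}{6}\right)^{2} = \left(- \frac{31}{6}\right)^{2} = \frac{961}{36}$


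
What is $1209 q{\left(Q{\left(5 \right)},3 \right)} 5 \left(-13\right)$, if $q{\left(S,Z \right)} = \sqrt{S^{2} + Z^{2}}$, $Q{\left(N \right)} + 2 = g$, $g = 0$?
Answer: $- 78585 \sqrt{13} \approx -2.8334 \cdot 10^{5}$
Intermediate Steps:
$Q{\left(N \right)} = -2$ ($Q{\left(N \right)} = -2 + 0 = -2$)
$1209 q{\left(Q{\left(5 \right)},3 \right)} 5 \left(-13\right) = 1209 \sqrt{\left(-2\right)^{2} + 3^{2}} \cdot 5 \left(-13\right) = 1209 \sqrt{4 + 9} \cdot 5 \left(-13\right) = 1209 \sqrt{13} \cdot 5 \left(-13\right) = 1209 \cdot 5 \sqrt{13} \left(-13\right) = 1209 \left(- 65 \sqrt{13}\right) = - 78585 \sqrt{13}$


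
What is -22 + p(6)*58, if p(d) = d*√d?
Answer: -22 + 348*√6 ≈ 830.42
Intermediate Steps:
p(d) = d^(3/2)
-22 + p(6)*58 = -22 + 6^(3/2)*58 = -22 + (6*√6)*58 = -22 + 348*√6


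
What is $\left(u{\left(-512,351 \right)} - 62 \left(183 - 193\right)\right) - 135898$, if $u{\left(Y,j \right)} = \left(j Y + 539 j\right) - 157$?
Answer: $-125958$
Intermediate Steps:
$u{\left(Y,j \right)} = -157 + 539 j + Y j$ ($u{\left(Y,j \right)} = \left(Y j + 539 j\right) - 157 = \left(539 j + Y j\right) - 157 = -157 + 539 j + Y j$)
$\left(u{\left(-512,351 \right)} - 62 \left(183 - 193\right)\right) - 135898 = \left(\left(-157 + 539 \cdot 351 - 179712\right) - 62 \left(183 - 193\right)\right) - 135898 = \left(\left(-157 + 189189 - 179712\right) - 62 \left(183 - 193\right)\right) - 135898 = \left(9320 - -620\right) - 135898 = \left(9320 + 620\right) - 135898 = 9940 - 135898 = -125958$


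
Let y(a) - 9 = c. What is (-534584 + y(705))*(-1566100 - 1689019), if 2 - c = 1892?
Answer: 1746257414335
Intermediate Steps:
c = -1890 (c = 2 - 1*1892 = 2 - 1892 = -1890)
y(a) = -1881 (y(a) = 9 - 1890 = -1881)
(-534584 + y(705))*(-1566100 - 1689019) = (-534584 - 1881)*(-1566100 - 1689019) = -536465*(-3255119) = 1746257414335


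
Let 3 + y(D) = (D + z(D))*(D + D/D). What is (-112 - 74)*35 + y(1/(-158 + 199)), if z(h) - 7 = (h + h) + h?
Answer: -10936131/1681 ≈ -6505.7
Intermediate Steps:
z(h) = 7 + 3*h (z(h) = 7 + ((h + h) + h) = 7 + (2*h + h) = 7 + 3*h)
y(D) = -3 + (1 + D)*(7 + 4*D) (y(D) = -3 + (D + (7 + 3*D))*(D + D/D) = -3 + (7 + 4*D)*(D + 1) = -3 + (7 + 4*D)*(1 + D) = -3 + (1 + D)*(7 + 4*D))
(-112 - 74)*35 + y(1/(-158 + 199)) = (-112 - 74)*35 + (4 + 4*(1/(-158 + 199))² + 11/(-158 + 199)) = -186*35 + (4 + 4*(1/41)² + 11/41) = -6510 + (4 + 4*(1/41)² + 11*(1/41)) = -6510 + (4 + 4*(1/1681) + 11/41) = -6510 + (4 + 4/1681 + 11/41) = -6510 + 7179/1681 = -10936131/1681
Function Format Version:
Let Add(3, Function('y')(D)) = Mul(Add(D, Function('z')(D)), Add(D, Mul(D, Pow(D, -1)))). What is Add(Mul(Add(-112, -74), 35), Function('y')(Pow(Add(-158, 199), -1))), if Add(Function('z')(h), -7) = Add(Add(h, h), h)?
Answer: Rational(-10936131, 1681) ≈ -6505.7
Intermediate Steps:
Function('z')(h) = Add(7, Mul(3, h)) (Function('z')(h) = Add(7, Add(Add(h, h), h)) = Add(7, Add(Mul(2, h), h)) = Add(7, Mul(3, h)))
Function('y')(D) = Add(-3, Mul(Add(1, D), Add(7, Mul(4, D)))) (Function('y')(D) = Add(-3, Mul(Add(D, Add(7, Mul(3, D))), Add(D, Mul(D, Pow(D, -1))))) = Add(-3, Mul(Add(7, Mul(4, D)), Add(D, 1))) = Add(-3, Mul(Add(7, Mul(4, D)), Add(1, D))) = Add(-3, Mul(Add(1, D), Add(7, Mul(4, D)))))
Add(Mul(Add(-112, -74), 35), Function('y')(Pow(Add(-158, 199), -1))) = Add(Mul(Add(-112, -74), 35), Add(4, Mul(4, Pow(Pow(Add(-158, 199), -1), 2)), Mul(11, Pow(Add(-158, 199), -1)))) = Add(Mul(-186, 35), Add(4, Mul(4, Pow(Pow(41, -1), 2)), Mul(11, Pow(41, -1)))) = Add(-6510, Add(4, Mul(4, Pow(Rational(1, 41), 2)), Mul(11, Rational(1, 41)))) = Add(-6510, Add(4, Mul(4, Rational(1, 1681)), Rational(11, 41))) = Add(-6510, Add(4, Rational(4, 1681), Rational(11, 41))) = Add(-6510, Rational(7179, 1681)) = Rational(-10936131, 1681)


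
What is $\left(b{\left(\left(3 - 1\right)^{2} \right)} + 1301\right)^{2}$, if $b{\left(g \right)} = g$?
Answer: $1703025$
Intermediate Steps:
$\left(b{\left(\left(3 - 1\right)^{2} \right)} + 1301\right)^{2} = \left(\left(3 - 1\right)^{2} + 1301\right)^{2} = \left(2^{2} + 1301\right)^{2} = \left(4 + 1301\right)^{2} = 1305^{2} = 1703025$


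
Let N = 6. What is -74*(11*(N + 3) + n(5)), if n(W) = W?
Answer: -7696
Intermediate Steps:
-74*(11*(N + 3) + n(5)) = -74*(11*(6 + 3) + 5) = -74*(11*9 + 5) = -74*(99 + 5) = -74*104 = -7696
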